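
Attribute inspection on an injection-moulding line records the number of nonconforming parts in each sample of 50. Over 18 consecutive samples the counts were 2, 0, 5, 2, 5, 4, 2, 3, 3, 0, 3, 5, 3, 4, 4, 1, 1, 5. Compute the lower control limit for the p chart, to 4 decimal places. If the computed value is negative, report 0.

p̄ = Σdᵢ / (k·n) = 52 / (18 × 50) = 0.05778
LCL = p̄ − 3·√(p̄(1−p̄)/n) = 0.05778 − 3 × 0.03300 = -0.04121 → 0 (negative, so LCL = 0)

0.0000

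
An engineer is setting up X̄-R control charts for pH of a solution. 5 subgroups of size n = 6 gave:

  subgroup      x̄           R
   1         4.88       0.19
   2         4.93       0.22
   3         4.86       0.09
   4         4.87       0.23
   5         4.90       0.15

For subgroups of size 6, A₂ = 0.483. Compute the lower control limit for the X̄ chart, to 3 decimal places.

X̄̄ = (4.88 + 4.93 + 4.86 + 4.87 + 4.90) / 5 = 24.4400 / 5 = 4.8880
R̄ = (0.19 + 0.22 + 0.09 + 0.23 + 0.15) / 5 = 0.8800 / 5 = 0.1760
LCL = X̄̄ − A₂·R̄ = 4.8880 − 0.483 × 0.1760 = 4.8030

4.803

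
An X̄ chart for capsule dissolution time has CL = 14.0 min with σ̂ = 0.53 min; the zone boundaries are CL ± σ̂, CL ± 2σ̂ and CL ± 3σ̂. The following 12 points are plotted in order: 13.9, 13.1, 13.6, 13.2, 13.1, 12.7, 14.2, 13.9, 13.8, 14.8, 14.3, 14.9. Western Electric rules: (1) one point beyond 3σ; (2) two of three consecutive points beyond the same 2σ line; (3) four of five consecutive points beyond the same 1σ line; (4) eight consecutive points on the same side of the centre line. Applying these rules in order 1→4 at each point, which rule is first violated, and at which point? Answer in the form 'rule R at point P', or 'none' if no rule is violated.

rule 3 at point 6

Zone of each point (C = within 1σ̂, B = 1σ̂–2σ̂, A = 2σ̂–3σ̂, * = beyond 3σ̂; sign = side of CL): 1:-C, 2:-B, 3:-C, 4:-B, 5:-B, 6:-A, 7:+C, 8:-C, 9:-C, 10:+B, 11:+C, 12:+B
Rule 3 (four of five consecutive points beyond the same 1σ limit) is satisfied at point 6.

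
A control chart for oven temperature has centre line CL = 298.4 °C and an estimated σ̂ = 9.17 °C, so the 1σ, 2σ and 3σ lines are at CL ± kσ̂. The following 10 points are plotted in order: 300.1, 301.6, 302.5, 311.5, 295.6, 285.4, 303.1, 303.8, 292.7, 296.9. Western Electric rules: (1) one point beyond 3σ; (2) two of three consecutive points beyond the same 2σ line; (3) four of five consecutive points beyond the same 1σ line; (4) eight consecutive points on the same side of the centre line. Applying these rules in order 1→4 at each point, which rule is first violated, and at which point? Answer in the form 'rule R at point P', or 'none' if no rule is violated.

Zone of each point (C = within 1σ̂, B = 1σ̂–2σ̂, A = 2σ̂–3σ̂, * = beyond 3σ̂; sign = side of CL): 1:+C, 2:+C, 3:+C, 4:+B, 5:-C, 6:-B, 7:+C, 8:+C, 9:-C, 10:-C
No rule fires across all 10 points.

none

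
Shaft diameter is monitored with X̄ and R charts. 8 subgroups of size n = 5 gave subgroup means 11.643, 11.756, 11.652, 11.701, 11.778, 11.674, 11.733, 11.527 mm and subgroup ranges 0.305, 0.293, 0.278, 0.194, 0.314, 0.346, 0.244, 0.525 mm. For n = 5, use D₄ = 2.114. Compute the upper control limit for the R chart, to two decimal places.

0.66

R̄ = (0.305 + 0.293 + 0.278 + 0.194 + 0.314 + 0.346 + 0.244 + 0.525) / 8 = 2.4990 / 8 = 0.3124
UCL_R = D₄·R̄ = 2.114 × 0.3124 = 0.6604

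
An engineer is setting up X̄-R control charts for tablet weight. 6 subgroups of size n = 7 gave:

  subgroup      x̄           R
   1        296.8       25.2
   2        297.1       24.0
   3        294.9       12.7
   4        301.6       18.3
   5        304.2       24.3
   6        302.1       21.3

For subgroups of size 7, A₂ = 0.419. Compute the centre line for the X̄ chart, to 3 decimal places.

299.450

X̄̄ = (296.8 + 297.1 + 294.9 + 301.6 + 304.2 + 302.1) / 6 = 1796.7000 / 6 = 299.4500
CL = X̄̄ = 299.4500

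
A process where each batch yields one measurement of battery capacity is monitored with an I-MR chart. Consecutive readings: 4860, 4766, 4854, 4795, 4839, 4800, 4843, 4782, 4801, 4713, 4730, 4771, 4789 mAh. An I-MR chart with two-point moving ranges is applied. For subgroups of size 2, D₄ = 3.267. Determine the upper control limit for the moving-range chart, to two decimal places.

Moving ranges: 94, 88, 59, 44, 39, 43, 61, 19, 88, 17, 41, 18; M̄R̄ = 611.0000 / 12 = 50.9167
UCL_MR = D₄·M̄R̄ = 3.267 × 50.9167 = 166.3447

166.34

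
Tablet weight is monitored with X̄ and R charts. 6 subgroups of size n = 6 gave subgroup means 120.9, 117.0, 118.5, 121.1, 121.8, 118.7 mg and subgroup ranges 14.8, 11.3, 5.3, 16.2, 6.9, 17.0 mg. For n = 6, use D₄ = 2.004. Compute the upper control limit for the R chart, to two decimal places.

23.88

R̄ = (14.8 + 11.3 + 5.3 + 16.2 + 6.9 + 17.0) / 6 = 71.5000 / 6 = 11.9167
UCL_R = D₄·R̄ = 2.004 × 11.9167 = 23.8810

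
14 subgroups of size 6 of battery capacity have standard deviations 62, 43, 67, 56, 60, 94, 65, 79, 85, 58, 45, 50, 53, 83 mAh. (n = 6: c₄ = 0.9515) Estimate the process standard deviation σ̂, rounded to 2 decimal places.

67.56

s̄ = (62 + 43 + 67 + 56 + 60 + 94 + 65 + 79 + 85 + 58 + 45 + 50 + 53 + 83) / 14 = 64.2857
σ̂ = s̄ / c₄ = 64.2857 / 0.9515 = 67.5625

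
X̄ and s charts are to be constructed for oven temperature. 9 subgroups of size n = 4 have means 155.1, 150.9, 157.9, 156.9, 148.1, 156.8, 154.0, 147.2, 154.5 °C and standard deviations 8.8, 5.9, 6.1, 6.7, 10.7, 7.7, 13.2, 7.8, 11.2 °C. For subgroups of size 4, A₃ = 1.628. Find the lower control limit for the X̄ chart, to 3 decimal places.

139.361

X̄̄ = (155.1 + 150.9 + 157.9 + 156.9 + 148.1 + 156.8 + 154.0 + 147.2 + 154.5) / 9 = 153.4889
s̄ = (8.8 + 5.9 + 6.1 + 6.7 + 10.7 + 7.7 + 13.2 + 7.8 + 11.2) / 9 = 8.6778
LCL = X̄̄ − A₃·s̄ = 153.4889 − 1.628 × 8.6778 = 139.3615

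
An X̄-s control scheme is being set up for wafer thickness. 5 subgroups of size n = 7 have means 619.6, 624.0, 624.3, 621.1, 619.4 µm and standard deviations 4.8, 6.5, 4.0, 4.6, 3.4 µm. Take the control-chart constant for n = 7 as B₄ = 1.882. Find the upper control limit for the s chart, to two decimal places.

8.77

s̄ = (4.8 + 6.5 + 4.0 + 4.6 + 3.4) / 5 = 4.6600
UCL_s = B₄·s̄ = 1.882 × 4.6600 = 8.7701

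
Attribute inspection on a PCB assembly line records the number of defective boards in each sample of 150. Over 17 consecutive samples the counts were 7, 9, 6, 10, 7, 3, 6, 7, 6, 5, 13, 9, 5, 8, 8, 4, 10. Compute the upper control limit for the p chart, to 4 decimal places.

p̄ = Σdᵢ / (k·n) = 123 / (17 × 150) = 0.04824
UCL = p̄ + 3·√(p̄(1−p̄)/n) = 0.04824 + 3 × √(0.04824×0.95176/150) = 0.04824 + 3 × 0.01749 = 0.10072

0.1007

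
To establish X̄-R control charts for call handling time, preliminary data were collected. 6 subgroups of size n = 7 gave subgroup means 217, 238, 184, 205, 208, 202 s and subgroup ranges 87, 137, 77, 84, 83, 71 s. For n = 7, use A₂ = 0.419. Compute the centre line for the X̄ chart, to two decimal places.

209.00

X̄̄ = (217 + 238 + 184 + 205 + 208 + 202) / 6 = 1254.0000 / 6 = 209.0000
CL = X̄̄ = 209.0000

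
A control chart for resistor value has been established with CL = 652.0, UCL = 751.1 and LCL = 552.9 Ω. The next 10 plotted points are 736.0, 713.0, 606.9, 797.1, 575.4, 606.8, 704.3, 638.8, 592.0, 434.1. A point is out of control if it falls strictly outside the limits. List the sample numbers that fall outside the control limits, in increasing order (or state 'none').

4, 10

Compare each point to [552.9, 751.1]: sample 4 = 797.1 > UCL; sample 10 = 434.1 < LCL.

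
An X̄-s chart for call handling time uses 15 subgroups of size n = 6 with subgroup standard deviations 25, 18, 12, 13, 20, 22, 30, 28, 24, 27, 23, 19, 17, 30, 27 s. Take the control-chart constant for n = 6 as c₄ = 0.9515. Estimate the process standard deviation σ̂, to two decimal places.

23.47

s̄ = (25 + 18 + 12 + 13 + 20 + 22 + 30 + 28 + 24 + 27 + 23 + 19 + 17 + 30 + 27) / 15 = 22.3333
σ̂ = s̄ / c₄ = 22.3333 / 0.9515 = 23.4717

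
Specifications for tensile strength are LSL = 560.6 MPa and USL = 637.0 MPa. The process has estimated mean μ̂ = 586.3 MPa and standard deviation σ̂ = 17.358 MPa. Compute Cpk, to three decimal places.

Cpu = (USL − μ̂) / (3σ̂) = (637.0 − 586.3) / (3 × 17.358) = 0.9736; Cpl = (μ̂ − LSL) / (3σ̂) = (586.3 − 560.6) / (3 × 17.358) = 0.4935; Cpk = min(Cpu, Cpl) = 0.4935

0.494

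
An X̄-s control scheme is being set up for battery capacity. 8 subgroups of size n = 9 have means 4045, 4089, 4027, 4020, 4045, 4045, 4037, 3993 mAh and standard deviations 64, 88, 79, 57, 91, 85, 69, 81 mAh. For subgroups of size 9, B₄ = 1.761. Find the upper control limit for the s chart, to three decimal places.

s̄ = (64 + 88 + 79 + 57 + 91 + 85 + 69 + 81) / 8 = 76.7500
UCL_s = B₄·s̄ = 1.761 × 76.7500 = 135.1567

135.157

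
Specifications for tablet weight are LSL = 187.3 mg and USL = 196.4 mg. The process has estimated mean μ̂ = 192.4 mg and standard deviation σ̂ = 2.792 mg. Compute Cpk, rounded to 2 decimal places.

Cpu = (USL − μ̂) / (3σ̂) = (196.4 − 192.4) / (3 × 2.792) = 0.4776; Cpl = (μ̂ − LSL) / (3σ̂) = (192.4 − 187.3) / (3 × 2.792) = 0.6089; Cpk = min(Cpu, Cpl) = 0.4776

0.48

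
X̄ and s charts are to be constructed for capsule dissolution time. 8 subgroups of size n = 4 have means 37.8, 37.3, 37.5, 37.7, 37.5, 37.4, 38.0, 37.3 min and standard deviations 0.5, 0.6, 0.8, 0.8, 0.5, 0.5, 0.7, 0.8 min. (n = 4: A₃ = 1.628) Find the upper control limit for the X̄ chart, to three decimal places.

X̄̄ = (37.8 + 37.3 + 37.5 + 37.7 + 37.5 + 37.4 + 38.0 + 37.3) / 8 = 37.5625
s̄ = (0.5 + 0.6 + 0.8 + 0.8 + 0.5 + 0.5 + 0.7 + 0.8) / 8 = 0.6500
UCL = X̄̄ + A₃·s̄ = 37.5625 + 1.628 × 0.6500 = 38.6207

38.621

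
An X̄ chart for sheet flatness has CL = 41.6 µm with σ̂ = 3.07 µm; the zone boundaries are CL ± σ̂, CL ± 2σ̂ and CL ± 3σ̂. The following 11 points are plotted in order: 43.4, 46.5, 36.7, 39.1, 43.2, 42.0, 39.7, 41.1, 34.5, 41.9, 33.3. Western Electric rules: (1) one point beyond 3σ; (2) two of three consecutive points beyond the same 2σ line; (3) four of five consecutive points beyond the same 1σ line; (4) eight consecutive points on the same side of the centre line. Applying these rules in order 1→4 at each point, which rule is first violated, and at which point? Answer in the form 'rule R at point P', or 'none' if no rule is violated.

rule 2 at point 11

Zone of each point (C = within 1σ̂, B = 1σ̂–2σ̂, A = 2σ̂–3σ̂, * = beyond 3σ̂; sign = side of CL): 1:+C, 2:+B, 3:-B, 4:-C, 5:+C, 6:+C, 7:-C, 8:-C, 9:-A, 10:+C, 11:-A
Rule 2 (two of three consecutive points beyond the same 2σ limit) is satisfied at point 11.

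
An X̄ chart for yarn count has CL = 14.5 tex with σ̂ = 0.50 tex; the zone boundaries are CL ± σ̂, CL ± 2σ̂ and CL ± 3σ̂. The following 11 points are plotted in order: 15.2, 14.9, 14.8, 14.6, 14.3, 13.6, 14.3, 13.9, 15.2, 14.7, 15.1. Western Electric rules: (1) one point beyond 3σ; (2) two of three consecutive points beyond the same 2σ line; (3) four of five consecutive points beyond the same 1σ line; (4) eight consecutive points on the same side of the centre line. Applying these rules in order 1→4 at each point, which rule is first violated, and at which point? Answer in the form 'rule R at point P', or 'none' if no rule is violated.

none

Zone of each point (C = within 1σ̂, B = 1σ̂–2σ̂, A = 2σ̂–3σ̂, * = beyond 3σ̂; sign = side of CL): 1:+B, 2:+C, 3:+C, 4:+C, 5:-C, 6:-B, 7:-C, 8:-B, 9:+B, 10:+C, 11:+B
No rule fires across all 11 points.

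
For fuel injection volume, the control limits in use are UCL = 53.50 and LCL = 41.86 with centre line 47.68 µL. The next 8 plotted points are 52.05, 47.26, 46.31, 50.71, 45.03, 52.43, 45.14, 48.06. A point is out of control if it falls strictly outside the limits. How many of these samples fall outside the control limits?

0

All 8 points lie within [41.86, 53.50].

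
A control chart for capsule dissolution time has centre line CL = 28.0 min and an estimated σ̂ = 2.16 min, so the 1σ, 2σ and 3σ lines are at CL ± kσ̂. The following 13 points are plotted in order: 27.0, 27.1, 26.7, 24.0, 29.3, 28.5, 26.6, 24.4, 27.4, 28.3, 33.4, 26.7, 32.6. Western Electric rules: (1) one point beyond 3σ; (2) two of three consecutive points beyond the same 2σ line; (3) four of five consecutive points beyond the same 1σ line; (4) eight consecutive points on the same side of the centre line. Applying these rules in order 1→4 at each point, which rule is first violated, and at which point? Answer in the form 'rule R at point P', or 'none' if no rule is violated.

Zone of each point (C = within 1σ̂, B = 1σ̂–2σ̂, A = 2σ̂–3σ̂, * = beyond 3σ̂; sign = side of CL): 1:-C, 2:-C, 3:-C, 4:-B, 5:+C, 6:+C, 7:-C, 8:-B, 9:-C, 10:+C, 11:+A, 12:-C, 13:+A
Rule 2 (two of three consecutive points beyond the same 2σ limit) is satisfied at point 13.

rule 2 at point 13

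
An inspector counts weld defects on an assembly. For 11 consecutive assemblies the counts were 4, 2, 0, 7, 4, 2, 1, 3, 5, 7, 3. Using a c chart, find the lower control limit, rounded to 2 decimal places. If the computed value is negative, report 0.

0.00

c̄ = (4 + 2 + 0 + 7 + 4 + 2 + 1 + 3 + 5 + 7 + 3) / 11 = 38 / 11 = 3.4545
LCL = c̄ − 3√c̄ = 3.4545 − 3 × 1.8586 = -2.1214 → 0 (cannot be negative)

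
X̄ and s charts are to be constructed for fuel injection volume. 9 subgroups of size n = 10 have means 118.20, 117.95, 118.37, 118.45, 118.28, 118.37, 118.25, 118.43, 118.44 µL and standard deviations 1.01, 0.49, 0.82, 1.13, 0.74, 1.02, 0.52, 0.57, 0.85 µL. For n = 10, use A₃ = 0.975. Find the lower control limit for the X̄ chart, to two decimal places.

117.53

X̄̄ = (118.20 + 117.95 + 118.37 + 118.45 + 118.28 + 118.37 + 118.25 + 118.43 + 118.44) / 9 = 118.3044
s̄ = (1.01 + 0.49 + 0.82 + 1.13 + 0.74 + 1.02 + 0.52 + 0.57 + 0.85) / 9 = 0.7944
LCL = X̄̄ − A₃·s̄ = 118.3044 − 0.975 × 0.7944 = 117.5299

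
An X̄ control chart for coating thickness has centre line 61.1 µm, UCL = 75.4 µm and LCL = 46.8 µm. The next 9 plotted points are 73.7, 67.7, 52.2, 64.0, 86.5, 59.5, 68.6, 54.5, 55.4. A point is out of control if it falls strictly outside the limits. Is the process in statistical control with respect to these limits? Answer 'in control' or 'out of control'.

out of control

Compare each point to [46.8, 75.4]: sample 5 = 86.5 > UCL.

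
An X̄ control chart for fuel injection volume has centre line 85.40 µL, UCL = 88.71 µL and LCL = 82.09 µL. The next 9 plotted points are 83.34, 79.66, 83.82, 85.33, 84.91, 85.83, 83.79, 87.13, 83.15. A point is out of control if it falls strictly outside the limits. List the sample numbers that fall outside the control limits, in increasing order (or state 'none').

2

Compare each point to [82.09, 88.71]: sample 2 = 79.66 < LCL.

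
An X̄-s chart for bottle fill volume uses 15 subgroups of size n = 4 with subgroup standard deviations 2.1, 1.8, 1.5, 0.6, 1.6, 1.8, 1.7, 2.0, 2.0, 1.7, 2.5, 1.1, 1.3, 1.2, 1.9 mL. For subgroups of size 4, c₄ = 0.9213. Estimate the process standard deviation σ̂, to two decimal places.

s̄ = (2.1 + 1.8 + 1.5 + 0.6 + 1.6 + 1.8 + 1.7 + 2.0 + 2.0 + 1.7 + 2.5 + 1.1 + 1.3 + 1.2 + 1.9) / 15 = 1.6533
σ̂ = s̄ / c₄ = 1.6533 / 0.9213 = 1.7946

1.79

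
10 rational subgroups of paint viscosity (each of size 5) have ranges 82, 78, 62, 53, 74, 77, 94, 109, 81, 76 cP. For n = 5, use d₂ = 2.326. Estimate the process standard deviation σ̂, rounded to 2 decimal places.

33.79

R̄ = (82 + 78 + 62 + 53 + 74 + 77 + 94 + 109 + 81 + 76) / 10 = 78.6000
σ̂ = R̄ / d₂ = 78.6000 / 2.326 = 33.7919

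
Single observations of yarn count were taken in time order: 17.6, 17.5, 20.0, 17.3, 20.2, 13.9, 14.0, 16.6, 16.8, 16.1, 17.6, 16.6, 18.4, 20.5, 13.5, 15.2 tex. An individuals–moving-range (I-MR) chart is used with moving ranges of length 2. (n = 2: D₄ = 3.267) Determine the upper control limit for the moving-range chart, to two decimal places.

Moving ranges: 0.1, 2.5, 2.7, 2.9, 6.3, 0.1, 2.6, 0.2, 0.7, 1.5, 1.0, 1.8, 2.1, 7.0, 1.7; M̄R̄ = 33.2000 / 15 = 2.2133
UCL_MR = D₄·M̄R̄ = 3.267 × 2.2133 = 7.2310

7.23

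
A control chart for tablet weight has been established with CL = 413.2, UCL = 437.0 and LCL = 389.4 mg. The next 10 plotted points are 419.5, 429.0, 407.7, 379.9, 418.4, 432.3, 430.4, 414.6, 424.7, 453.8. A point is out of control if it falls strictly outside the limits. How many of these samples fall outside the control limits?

2

Compare each point to [389.4, 437.0]: sample 4 = 379.9 < LCL; sample 10 = 453.8 > UCL.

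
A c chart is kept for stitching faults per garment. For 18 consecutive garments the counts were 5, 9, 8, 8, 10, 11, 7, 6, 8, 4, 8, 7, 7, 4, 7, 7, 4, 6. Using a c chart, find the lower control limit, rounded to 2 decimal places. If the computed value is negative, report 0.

0.00

c̄ = (5 + 9 + 8 + 8 + 10 + 11 + 7 + 6 + 8 + 4 + 8 + 7 + 7 + 4 + 7 + 7 + 4 + 6) / 18 = 126 / 18 = 7.0000
LCL = c̄ − 3√c̄ = 7.0000 − 3 × 2.6458 = -0.9373 → 0 (cannot be negative)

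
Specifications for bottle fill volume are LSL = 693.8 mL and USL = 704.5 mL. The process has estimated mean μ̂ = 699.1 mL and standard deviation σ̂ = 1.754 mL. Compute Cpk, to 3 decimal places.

1.007

Cpu = (USL − μ̂) / (3σ̂) = (704.5 − 699.1) / (3 × 1.754) = 1.0262; Cpl = (μ̂ − LSL) / (3σ̂) = (699.1 − 693.8) / (3 × 1.754) = 1.0072; Cpk = min(Cpu, Cpl) = 1.0072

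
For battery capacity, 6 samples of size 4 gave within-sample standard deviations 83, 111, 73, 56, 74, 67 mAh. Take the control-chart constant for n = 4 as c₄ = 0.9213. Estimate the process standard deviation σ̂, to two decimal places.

83.94

s̄ = (83 + 111 + 73 + 56 + 74 + 67) / 6 = 77.3333
σ̂ = s̄ / c₄ = 77.3333 / 0.9213 = 83.9394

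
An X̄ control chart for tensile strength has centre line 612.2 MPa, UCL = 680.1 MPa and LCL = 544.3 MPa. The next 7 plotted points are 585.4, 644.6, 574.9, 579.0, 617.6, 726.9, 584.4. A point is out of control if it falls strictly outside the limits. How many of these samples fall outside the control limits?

1

Compare each point to [544.3, 680.1]: sample 6 = 726.9 > UCL.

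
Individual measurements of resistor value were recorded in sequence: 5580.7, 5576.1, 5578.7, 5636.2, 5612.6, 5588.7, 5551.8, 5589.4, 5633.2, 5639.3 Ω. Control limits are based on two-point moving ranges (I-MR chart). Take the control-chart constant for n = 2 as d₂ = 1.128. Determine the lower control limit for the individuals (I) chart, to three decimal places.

X̄ = (5580.7 + 5576.1 + 5578.7 + 5636.2 + 5612.6 + 5588.7 + 5551.8 + 5589.4 + 5633.2 + 5639.3) / 10 = 5598.6700
Moving ranges: 4.6, 2.6, 57.5, 23.6, 23.9, 36.9, 37.6, 43.8, 6.1; M̄R̄ = 236.6000 / 9 = 26.2889
LCL = X̄ − 3·M̄R̄/d₂ = 5598.6700 − 3 × 26.2889 / 1.128 = 5528.7527

5528.753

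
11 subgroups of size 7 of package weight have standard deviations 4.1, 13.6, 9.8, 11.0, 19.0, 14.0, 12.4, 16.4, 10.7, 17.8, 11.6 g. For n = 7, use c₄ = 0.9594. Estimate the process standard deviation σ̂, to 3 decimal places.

s̄ = (4.1 + 13.6 + 9.8 + 11.0 + 19.0 + 14.0 + 12.4 + 16.4 + 10.7 + 17.8 + 11.6) / 11 = 12.7636
σ̂ = s̄ / c₄ = 12.7636 / 0.9594 = 13.3038

13.304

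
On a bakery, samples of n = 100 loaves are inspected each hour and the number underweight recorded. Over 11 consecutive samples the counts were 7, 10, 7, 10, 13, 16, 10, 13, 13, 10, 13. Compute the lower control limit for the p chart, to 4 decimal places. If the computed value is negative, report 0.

0.0167

p̄ = Σdᵢ / (k·n) = 122 / (11 × 100) = 0.11091
LCL = p̄ − 3·√(p̄(1−p̄)/n) = 0.11091 − 3 × 0.03140 = 0.01670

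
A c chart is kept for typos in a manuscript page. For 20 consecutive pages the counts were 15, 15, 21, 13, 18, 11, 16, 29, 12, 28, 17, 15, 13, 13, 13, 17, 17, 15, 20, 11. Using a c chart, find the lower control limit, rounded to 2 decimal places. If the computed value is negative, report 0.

4.28

c̄ = (15 + 15 + 21 + 13 + 18 + 11 + 16 + 29 + 12 + 28 + 17 + 15 + 13 + 13 + 13 + 17 + 17 + 15 + 20 + 11) / 20 = 329 / 20 = 16.4500
LCL = c̄ − 3√c̄ = 16.4500 − 3 × 4.0559 = 4.2824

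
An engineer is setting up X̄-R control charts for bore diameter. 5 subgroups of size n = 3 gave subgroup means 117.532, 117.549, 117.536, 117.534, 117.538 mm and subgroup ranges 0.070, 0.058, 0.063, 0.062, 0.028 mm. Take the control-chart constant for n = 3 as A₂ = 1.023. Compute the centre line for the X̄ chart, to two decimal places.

X̄̄ = (117.532 + 117.549 + 117.536 + 117.534 + 117.538) / 5 = 587.6890 / 5 = 117.5378
CL = X̄̄ = 117.5378

117.54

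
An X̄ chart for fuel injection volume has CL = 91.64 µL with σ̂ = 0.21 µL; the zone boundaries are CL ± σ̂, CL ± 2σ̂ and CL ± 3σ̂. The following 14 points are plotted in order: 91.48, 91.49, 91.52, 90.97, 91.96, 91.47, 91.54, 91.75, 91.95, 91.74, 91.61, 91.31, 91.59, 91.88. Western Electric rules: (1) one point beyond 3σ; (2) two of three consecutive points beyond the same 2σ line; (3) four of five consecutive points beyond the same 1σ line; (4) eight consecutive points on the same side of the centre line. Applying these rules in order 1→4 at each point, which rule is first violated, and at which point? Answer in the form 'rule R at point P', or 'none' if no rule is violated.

Zone of each point (C = within 1σ̂, B = 1σ̂–2σ̂, A = 2σ̂–3σ̂, * = beyond 3σ̂; sign = side of CL): 1:-C, 2:-C, 3:-C, 4:-*, 5:+B, 6:-C, 7:-C, 8:+C, 9:+B, 10:+C, 11:-C, 12:-B, 13:-C, 14:+B
Rule 1 (one point beyond the 3σ limits) is satisfied at point 4.

rule 1 at point 4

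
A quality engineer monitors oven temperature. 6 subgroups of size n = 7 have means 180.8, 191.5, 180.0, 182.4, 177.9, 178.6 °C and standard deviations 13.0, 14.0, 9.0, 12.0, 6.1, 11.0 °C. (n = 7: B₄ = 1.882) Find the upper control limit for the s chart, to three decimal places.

20.420

s̄ = (13.0 + 14.0 + 9.0 + 12.0 + 6.1 + 11.0) / 6 = 10.8500
UCL_s = B₄·s̄ = 1.882 × 10.8500 = 20.4197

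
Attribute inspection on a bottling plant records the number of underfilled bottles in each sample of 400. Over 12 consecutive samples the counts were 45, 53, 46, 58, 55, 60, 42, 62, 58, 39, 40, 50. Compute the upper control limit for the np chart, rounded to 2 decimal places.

p̄ = Σdᵢ / (k·n) = 608 / (12 × 400) = 0.12667
UCL = np̄ + 3·√(np̄(1−p̄)) = 50.6667 + 3 × √(50.6667×0.87333) = 50.6667 + 3 × 6.6520 = 70.6226

70.62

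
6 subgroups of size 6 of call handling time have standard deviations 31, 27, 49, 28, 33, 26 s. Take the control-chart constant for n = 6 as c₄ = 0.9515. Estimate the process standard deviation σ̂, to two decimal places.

33.98

s̄ = (31 + 27 + 49 + 28 + 33 + 26) / 6 = 32.3333
σ̂ = s̄ / c₄ = 32.3333 / 0.9515 = 33.9814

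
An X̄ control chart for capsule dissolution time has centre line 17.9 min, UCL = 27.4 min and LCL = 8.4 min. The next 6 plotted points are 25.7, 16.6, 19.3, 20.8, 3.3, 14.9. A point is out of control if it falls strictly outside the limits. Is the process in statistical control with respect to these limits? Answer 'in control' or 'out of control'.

Compare each point to [8.4, 27.4]: sample 5 = 3.3 < LCL.

out of control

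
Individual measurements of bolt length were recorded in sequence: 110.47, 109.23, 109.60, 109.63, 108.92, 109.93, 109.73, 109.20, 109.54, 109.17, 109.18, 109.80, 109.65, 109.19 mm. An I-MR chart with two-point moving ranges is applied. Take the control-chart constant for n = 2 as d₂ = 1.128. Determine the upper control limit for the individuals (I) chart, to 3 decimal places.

110.753

X̄ = (110.47 + 109.23 + 109.60 + 109.63 + 108.92 + 109.93 + 109.73 + 109.20 + 109.54 + 109.17 + 109.18 + 109.80 + 109.65 + 109.19) / 14 = 109.5171
Moving ranges: 1.24, 0.37, 0.03, 0.71, 1.01, 0.20, 0.53, 0.34, 0.37, 0.01, 0.62, 0.15, 0.46; M̄R̄ = 6.0400 / 13 = 0.4646
UCL = X̄ + 3·M̄R̄/d₂ = 109.5171 + 3 × 0.4646 / 1.128 = 110.7528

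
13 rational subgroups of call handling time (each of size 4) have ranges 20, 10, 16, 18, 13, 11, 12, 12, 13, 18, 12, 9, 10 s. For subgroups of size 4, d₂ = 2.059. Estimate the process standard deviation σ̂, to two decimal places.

6.50

R̄ = (20 + 10 + 16 + 18 + 13 + 11 + 12 + 12 + 13 + 18 + 12 + 9 + 10) / 13 = 13.3846
σ̂ = R̄ / d₂ = 13.3846 / 2.059 = 6.5005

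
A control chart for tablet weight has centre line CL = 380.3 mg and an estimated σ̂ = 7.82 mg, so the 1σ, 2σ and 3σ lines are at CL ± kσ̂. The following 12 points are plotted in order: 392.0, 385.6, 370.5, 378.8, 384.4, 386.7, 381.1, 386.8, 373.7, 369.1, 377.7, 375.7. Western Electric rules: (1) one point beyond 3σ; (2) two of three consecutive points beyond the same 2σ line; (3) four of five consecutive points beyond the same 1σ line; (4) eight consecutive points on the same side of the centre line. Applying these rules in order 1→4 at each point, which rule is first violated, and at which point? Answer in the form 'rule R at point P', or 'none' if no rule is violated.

Zone of each point (C = within 1σ̂, B = 1σ̂–2σ̂, A = 2σ̂–3σ̂, * = beyond 3σ̂; sign = side of CL): 1:+B, 2:+C, 3:-B, 4:-C, 5:+C, 6:+C, 7:+C, 8:+C, 9:-C, 10:-B, 11:-C, 12:-C
No rule fires across all 12 points.

none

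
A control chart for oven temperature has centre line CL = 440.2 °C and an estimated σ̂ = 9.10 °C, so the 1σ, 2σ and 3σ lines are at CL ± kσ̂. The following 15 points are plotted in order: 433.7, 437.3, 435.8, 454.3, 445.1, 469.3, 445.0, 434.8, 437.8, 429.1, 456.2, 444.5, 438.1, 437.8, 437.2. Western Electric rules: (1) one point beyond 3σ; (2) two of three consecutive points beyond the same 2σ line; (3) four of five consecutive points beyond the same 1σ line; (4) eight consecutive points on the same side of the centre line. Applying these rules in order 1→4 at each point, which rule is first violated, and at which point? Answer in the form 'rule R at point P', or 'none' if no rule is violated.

Zone of each point (C = within 1σ̂, B = 1σ̂–2σ̂, A = 2σ̂–3σ̂, * = beyond 3σ̂; sign = side of CL): 1:-C, 2:-C, 3:-C, 4:+B, 5:+C, 6:+*, 7:+C, 8:-C, 9:-C, 10:-B, 11:+B, 12:+C, 13:-C, 14:-C, 15:-C
Rule 1 (one point beyond the 3σ limits) is satisfied at point 6.

rule 1 at point 6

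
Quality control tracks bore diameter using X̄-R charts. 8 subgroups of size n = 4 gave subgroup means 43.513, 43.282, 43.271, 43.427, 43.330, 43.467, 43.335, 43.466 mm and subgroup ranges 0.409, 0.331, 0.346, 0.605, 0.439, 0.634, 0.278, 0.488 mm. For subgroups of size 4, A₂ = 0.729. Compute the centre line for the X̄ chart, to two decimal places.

X̄̄ = (43.513 + 43.282 + 43.271 + 43.427 + 43.330 + 43.467 + 43.335 + 43.466) / 8 = 347.0910 / 8 = 43.3864
CL = X̄̄ = 43.3864

43.39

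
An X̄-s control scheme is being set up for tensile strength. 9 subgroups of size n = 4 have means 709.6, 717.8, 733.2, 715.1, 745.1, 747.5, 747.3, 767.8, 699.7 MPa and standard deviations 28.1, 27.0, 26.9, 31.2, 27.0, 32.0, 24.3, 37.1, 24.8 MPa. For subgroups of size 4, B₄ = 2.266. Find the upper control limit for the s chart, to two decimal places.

s̄ = (28.1 + 27.0 + 26.9 + 31.2 + 27.0 + 32.0 + 24.3 + 37.1 + 24.8) / 9 = 28.7111
UCL_s = B₄·s̄ = 2.266 × 28.7111 = 65.0594

65.06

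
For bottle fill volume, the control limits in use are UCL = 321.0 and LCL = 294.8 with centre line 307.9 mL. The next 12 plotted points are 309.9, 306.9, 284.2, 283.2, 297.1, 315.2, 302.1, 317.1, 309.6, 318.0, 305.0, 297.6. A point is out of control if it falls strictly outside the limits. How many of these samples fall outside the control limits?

Compare each point to [294.8, 321.0]: sample 3 = 284.2 < LCL; sample 4 = 283.2 < LCL.

2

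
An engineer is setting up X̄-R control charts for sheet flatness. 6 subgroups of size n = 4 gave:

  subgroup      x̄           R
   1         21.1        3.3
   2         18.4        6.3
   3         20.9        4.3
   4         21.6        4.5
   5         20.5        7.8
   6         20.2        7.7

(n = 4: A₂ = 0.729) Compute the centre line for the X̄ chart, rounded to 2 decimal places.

20.45

X̄̄ = (21.1 + 18.4 + 20.9 + 21.6 + 20.5 + 20.2) / 6 = 122.7000 / 6 = 20.4500
CL = X̄̄ = 20.4500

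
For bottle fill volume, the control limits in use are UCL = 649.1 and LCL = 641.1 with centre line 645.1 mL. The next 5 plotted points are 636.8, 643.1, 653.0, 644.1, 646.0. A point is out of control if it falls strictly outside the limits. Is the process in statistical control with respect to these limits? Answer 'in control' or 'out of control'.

out of control

Compare each point to [641.1, 649.1]: sample 1 = 636.8 < LCL; sample 3 = 653.0 > UCL.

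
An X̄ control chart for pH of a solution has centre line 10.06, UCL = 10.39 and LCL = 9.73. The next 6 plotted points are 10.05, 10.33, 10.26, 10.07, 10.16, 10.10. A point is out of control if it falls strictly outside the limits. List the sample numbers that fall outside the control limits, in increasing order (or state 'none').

All 6 points lie within [9.73, 10.39].

none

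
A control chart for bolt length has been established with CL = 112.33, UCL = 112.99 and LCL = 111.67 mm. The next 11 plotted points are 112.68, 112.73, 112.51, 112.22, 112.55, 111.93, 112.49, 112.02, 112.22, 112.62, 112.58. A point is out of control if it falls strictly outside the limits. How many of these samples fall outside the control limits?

All 11 points lie within [111.67, 112.99].

0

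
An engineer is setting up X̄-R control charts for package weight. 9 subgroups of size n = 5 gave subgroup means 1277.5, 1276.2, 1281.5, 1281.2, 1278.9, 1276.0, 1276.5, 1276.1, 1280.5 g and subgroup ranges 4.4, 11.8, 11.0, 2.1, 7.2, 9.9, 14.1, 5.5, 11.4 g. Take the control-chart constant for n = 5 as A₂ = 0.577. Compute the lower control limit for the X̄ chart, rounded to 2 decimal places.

X̄̄ = (1277.5 + 1276.2 + 1281.5 + 1281.2 + 1278.9 + 1276.0 + 1276.5 + 1276.1 + 1280.5) / 9 = 11504.4000 / 9 = 1278.2667
R̄ = (4.4 + 11.8 + 11.0 + 2.1 + 7.2 + 9.9 + 14.1 + 5.5 + 11.4) / 9 = 77.4000 / 9 = 8.6000
LCL = X̄̄ − A₂·R̄ = 1278.2667 − 0.577 × 8.6000 = 1273.3045

1273.30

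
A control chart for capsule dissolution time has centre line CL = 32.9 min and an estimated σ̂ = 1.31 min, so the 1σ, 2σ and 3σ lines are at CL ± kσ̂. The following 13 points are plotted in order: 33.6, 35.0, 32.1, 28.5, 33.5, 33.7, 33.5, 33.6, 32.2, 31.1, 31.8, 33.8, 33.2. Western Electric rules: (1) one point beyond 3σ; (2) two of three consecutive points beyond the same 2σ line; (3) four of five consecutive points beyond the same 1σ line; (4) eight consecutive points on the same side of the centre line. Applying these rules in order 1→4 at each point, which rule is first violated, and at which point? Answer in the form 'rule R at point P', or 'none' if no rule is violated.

Zone of each point (C = within 1σ̂, B = 1σ̂–2σ̂, A = 2σ̂–3σ̂, * = beyond 3σ̂; sign = side of CL): 1:+C, 2:+B, 3:-C, 4:-*, 5:+C, 6:+C, 7:+C, 8:+C, 9:-C, 10:-B, 11:-C, 12:+C, 13:+C
Rule 1 (one point beyond the 3σ limits) is satisfied at point 4.

rule 1 at point 4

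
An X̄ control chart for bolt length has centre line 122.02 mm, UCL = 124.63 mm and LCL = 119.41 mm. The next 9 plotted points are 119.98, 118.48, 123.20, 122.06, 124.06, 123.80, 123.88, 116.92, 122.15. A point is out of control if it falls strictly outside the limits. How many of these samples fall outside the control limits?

Compare each point to [119.41, 124.63]: sample 2 = 118.48 < LCL; sample 8 = 116.92 < LCL.

2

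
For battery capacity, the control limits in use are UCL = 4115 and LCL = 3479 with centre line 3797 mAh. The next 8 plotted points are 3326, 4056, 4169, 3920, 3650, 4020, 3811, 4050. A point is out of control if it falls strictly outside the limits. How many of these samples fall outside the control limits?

Compare each point to [3479, 4115]: sample 1 = 3326 < LCL; sample 3 = 4169 > UCL.

2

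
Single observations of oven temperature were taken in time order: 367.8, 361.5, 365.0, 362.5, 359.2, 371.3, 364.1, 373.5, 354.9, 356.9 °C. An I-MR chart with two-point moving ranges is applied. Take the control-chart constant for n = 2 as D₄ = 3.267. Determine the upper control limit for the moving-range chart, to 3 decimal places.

23.559

Moving ranges: 6.3, 3.5, 2.5, 3.3, 12.1, 7.2, 9.4, 18.6, 2.0; M̄R̄ = 64.9000 / 9 = 7.2111
UCL_MR = D₄·M̄R̄ = 3.267 × 7.2111 = 23.5587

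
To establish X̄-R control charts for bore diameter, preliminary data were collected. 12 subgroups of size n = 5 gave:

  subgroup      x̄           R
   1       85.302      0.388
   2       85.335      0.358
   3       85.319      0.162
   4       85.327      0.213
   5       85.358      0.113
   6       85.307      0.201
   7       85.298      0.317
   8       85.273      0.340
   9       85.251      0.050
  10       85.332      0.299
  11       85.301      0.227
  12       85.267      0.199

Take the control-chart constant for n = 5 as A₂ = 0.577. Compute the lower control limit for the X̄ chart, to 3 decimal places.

85.168

X̄̄ = (85.302 + 85.335 + 85.319 + 85.327 + 85.358 + 85.307 + 85.298 + 85.273 + 85.251 + 85.332 + 85.301 + 85.267) / 12 = 1023.6700 / 12 = 85.3058
R̄ = (0.388 + 0.358 + 0.162 + 0.213 + 0.113 + 0.201 + 0.317 + 0.340 + 0.050 + 0.299 + 0.227 + 0.199) / 12 = 2.8670 / 12 = 0.2389
LCL = X̄̄ − A₂·R̄ = 85.3058 − 0.577 × 0.2389 = 85.1680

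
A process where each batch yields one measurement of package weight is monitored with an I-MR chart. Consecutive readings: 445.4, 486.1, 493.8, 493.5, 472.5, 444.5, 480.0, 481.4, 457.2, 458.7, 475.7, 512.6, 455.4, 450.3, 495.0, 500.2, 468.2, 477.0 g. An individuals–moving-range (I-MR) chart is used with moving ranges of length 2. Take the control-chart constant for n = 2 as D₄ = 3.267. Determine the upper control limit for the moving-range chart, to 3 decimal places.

Moving ranges: 40.7, 7.7, 0.3, 21.0, 28.0, 35.5, 1.4, 24.2, 1.5, 17.0, 36.9, 57.2, 5.1, 44.7, 5.2, 32.0, 8.8; M̄R̄ = 367.2000 / 17 = 21.6000
UCL_MR = D₄·M̄R̄ = 3.267 × 21.6000 = 70.5672

70.567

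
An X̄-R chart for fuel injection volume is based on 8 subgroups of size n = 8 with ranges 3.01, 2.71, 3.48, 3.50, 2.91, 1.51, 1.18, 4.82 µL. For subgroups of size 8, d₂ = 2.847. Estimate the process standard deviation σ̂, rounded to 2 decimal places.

R̄ = (3.01 + 2.71 + 3.48 + 3.50 + 2.91 + 1.51 + 1.18 + 4.82) / 8 = 2.8900
σ̂ = R̄ / d₂ = 2.8900 / 2.847 = 1.0151

1.02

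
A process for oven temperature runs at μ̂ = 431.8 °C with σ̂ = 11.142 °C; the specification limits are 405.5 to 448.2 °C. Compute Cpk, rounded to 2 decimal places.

Cpu = (USL − μ̂) / (3σ̂) = (448.2 − 431.8) / (3 × 11.142) = 0.4906; Cpl = (μ̂ − LSL) / (3σ̂) = (431.8 − 405.5) / (3 × 11.142) = 0.7868; Cpk = min(Cpu, Cpl) = 0.4906

0.49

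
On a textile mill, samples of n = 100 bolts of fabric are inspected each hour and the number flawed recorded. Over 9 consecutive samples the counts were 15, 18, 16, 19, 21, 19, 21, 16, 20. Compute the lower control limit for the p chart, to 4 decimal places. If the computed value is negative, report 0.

p̄ = Σdᵢ / (k·n) = 165 / (9 × 100) = 0.18333
LCL = p̄ − 3·√(p̄(1−p̄)/n) = 0.18333 − 3 × 0.03869 = 0.06725

0.0673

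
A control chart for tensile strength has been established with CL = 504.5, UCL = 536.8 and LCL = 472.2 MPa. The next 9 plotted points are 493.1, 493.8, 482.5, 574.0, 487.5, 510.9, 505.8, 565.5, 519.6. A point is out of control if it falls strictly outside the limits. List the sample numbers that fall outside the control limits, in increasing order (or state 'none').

Compare each point to [472.2, 536.8]: sample 4 = 574.0 > UCL; sample 8 = 565.5 > UCL.

4, 8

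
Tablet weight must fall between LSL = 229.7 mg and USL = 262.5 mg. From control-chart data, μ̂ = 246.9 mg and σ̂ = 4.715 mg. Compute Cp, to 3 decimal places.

1.159

Cp = (USL − LSL) / (6σ̂) = (262.5 − 229.7) / (6 × 4.715) = 32.8000 / 28.2900 = 1.1594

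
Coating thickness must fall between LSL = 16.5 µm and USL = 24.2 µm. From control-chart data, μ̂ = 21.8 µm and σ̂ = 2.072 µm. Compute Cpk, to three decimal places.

Cpu = (USL − μ̂) / (3σ̂) = (24.2 − 21.8) / (3 × 2.072) = 0.3861; Cpl = (μ̂ − LSL) / (3σ̂) = (21.8 − 16.5) / (3 × 2.072) = 0.8526; Cpk = min(Cpu, Cpl) = 0.3861

0.386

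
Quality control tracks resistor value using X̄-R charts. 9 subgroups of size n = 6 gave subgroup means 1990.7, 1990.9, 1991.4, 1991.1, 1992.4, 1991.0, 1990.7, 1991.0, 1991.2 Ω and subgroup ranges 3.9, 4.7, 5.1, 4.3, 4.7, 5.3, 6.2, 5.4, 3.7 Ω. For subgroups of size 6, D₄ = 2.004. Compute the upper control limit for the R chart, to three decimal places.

9.641

R̄ = (3.9 + 4.7 + 5.1 + 4.3 + 4.7 + 5.3 + 6.2 + 5.4 + 3.7) / 9 = 43.3000 / 9 = 4.8111
UCL_R = D₄·R̄ = 2.004 × 4.8111 = 9.6415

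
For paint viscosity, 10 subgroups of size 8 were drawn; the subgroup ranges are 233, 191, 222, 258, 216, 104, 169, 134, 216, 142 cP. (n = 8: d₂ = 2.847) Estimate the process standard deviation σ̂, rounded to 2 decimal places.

66.21

R̄ = (233 + 191 + 222 + 258 + 216 + 104 + 169 + 134 + 216 + 142) / 10 = 188.5000
σ̂ = R̄ / d₂ = 188.5000 / 2.847 = 66.2100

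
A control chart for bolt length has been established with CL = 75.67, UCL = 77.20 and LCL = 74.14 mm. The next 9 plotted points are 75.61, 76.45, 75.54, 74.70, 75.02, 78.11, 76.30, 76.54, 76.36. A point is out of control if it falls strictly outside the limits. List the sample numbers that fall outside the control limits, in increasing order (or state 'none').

Compare each point to [74.14, 77.20]: sample 6 = 78.11 > UCL.

6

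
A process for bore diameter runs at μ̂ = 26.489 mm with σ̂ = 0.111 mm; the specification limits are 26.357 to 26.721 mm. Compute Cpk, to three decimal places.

Cpu = (USL − μ̂) / (3σ̂) = (26.721 − 26.489) / (3 × 0.111) = 0.6967; Cpl = (μ̂ − LSL) / (3σ̂) = (26.489 − 26.357) / (3 × 0.111) = 0.3964; Cpk = min(Cpu, Cpl) = 0.3964

0.396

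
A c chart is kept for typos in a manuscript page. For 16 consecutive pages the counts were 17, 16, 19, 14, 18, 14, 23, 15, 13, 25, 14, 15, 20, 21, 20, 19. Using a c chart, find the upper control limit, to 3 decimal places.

30.304

c̄ = (17 + 16 + 19 + 14 + 18 + 14 + 23 + 15 + 13 + 25 + 14 + 15 + 20 + 21 + 20 + 19) / 16 = 283 / 16 = 17.6875
UCL = c̄ + 3√c̄ = 17.6875 + 3 × √17.6875 = 17.6875 + 3 × 4.2057 = 30.3045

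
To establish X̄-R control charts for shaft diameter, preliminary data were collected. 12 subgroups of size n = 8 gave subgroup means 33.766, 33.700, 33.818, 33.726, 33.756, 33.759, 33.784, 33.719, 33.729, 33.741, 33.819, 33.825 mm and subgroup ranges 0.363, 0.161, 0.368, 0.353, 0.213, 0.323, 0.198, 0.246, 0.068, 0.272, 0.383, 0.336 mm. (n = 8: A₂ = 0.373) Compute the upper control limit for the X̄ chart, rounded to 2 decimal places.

X̄̄ = (33.766 + 33.700 + 33.818 + 33.726 + 33.756 + 33.759 + 33.784 + 33.719 + 33.729 + 33.741 + 33.819 + 33.825) / 12 = 405.1420 / 12 = 33.7618
R̄ = (0.363 + 0.161 + 0.368 + 0.353 + 0.213 + 0.323 + 0.198 + 0.246 + 0.068 + 0.272 + 0.383 + 0.336) / 12 = 3.2840 / 12 = 0.2737
UCL = X̄̄ + A₂·R̄ = 33.7618 + 0.373 × 0.2737 = 33.8639

33.86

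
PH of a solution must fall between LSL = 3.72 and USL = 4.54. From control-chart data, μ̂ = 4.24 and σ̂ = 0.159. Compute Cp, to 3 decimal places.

0.860

Cp = (USL − LSL) / (6σ̂) = (4.54 − 3.72) / (6 × 0.159) = 0.8200 / 0.9540 = 0.8595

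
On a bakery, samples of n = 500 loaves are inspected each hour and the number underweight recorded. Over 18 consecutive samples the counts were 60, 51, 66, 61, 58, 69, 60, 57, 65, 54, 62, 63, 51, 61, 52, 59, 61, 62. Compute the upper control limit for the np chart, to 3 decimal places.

p̄ = Σdᵢ / (k·n) = 1072 / (18 × 500) = 0.11911
UCL = np̄ + 3·√(np̄(1−p̄)) = 59.5556 + 3 × √(59.5556×0.88089) = 59.5556 + 3 × 7.2431 = 81.2847

81.285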